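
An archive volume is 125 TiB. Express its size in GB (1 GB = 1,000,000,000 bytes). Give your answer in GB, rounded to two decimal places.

137,438.95 GB

125 TiB = 125 × 2^40 bytes = 137,438,953,472,000 bytes
1 GB = 10^9 bytes = 1,000,000,000 bytes
137,438,953,472,000 / 1,000,000,000 = 137,438.95 GB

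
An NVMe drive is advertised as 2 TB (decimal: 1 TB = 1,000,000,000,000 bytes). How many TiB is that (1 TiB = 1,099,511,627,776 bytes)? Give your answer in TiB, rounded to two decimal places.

2 TB × 1,000,000,000,000 bytes/TB = 2,000,000,000,000 bytes
1 TiB = 1,099,511,627,776 bytes
2,000,000,000,000 / 1,099,511,627,776 = 1.82 TiB

1.82 TiB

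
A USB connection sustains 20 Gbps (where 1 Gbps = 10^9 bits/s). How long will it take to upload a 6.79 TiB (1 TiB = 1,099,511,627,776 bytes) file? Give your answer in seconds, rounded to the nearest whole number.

2,986 seconds

6.79 TiB = 7,465,683,952,599.04 bytes = 59,725,471,620,792.32 bits
20 Gbps = 20,000,000,000 bits/s
time = 59,725,471,620,792.32 / 20,000,000,000 = 2,986 s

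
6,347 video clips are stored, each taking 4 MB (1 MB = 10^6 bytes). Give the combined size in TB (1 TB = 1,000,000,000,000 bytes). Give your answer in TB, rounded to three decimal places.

0.025 TB

Total = 6,347 × 4 MB = 25,388 MB
= 25,388 × 1,000,000 bytes = 25,388,000,000 bytes
1 TB = 1,000,000,000,000 bytes
25,388,000,000 / 1,000,000,000,000 = 0.025 TB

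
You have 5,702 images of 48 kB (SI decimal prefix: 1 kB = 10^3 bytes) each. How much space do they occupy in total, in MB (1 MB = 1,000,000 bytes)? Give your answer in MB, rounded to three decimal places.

273.696 MB

Total = 5,702 × 48 kB = 273,696 kB
= 273,696 × 1,000 bytes = 273,696,000 bytes
1 MB = 1,000,000 bytes
273,696,000 / 1,000,000 = 273.696 MB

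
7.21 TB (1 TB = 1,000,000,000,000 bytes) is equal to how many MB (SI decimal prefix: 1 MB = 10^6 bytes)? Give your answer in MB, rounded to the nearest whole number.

7.21 TB = 7.21 × 10^12 bytes = 7,210,000,000,000 bytes
1 MB = 1,000,000 bytes
7,210,000,000,000 / 1,000,000 = 7,210,000 MB

7,210,000 MB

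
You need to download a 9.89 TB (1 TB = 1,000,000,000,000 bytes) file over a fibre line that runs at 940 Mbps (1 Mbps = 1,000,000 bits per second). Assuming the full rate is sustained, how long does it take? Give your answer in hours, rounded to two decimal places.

9.89 TB = 9,890,000,000,000 bytes = 79,120,000,000,000 bits
940 Mbps = 940,000,000 bits/s
time = 79,120,000,000,000 / 940,000,000 = 84,170.2128 s
84,170.2128 s / 3600 = 23.38 hours

23.38 hours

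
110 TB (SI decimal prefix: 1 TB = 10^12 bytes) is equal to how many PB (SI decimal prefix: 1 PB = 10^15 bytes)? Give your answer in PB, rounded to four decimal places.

0.1100 PB

110 TB = 110 × 10^12 bytes = 110,000,000,000,000 bytes
1 PB = 10^15 bytes = 1,000,000,000,000,000 bytes
110,000,000,000,000 / 1,000,000,000,000,000 = 0.1100 PB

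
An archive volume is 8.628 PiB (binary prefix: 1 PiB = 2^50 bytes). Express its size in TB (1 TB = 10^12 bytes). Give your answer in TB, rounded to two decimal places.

8.628 PiB = 8.628 × 2^50 bytes = 9,714,264,396,238,159.872 bytes
1 TB = 10^12 bytes = 1,000,000,000,000 bytes
9,714,264,396,238,159.872 / 1,000,000,000,000 = 9,714.26 TB

9,714.26 TB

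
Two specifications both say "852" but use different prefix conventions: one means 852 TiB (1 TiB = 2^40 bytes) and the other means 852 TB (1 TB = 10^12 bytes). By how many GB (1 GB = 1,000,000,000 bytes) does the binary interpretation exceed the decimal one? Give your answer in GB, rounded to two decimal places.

84,783.91 GB

852 TiB = 852 × 1,099,511,627,776 = 936,783,906,865,152 bytes
852 TB = 852 × 1,000,000,000,000 = 852,000,000,000,000 bytes
difference = 84,783,906,865,152 bytes
84,783,906,865,152 / 1,000,000,000 = 84,783.91 GB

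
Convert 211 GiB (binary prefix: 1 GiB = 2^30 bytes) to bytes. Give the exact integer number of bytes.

226,559,524,864 bytes

211 × 1,073,741,824 = 226,559,524,864 bytes  (1 GiB = 2^30 bytes)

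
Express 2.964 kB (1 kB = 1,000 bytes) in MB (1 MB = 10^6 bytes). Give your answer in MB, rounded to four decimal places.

2.964 kB × 1,000 bytes/kB = 2,964 bytes
1 MB = 10^6 bytes = 1,000,000 bytes
2,964 / 1,000,000 = 0.0030 MB

0.0030 MB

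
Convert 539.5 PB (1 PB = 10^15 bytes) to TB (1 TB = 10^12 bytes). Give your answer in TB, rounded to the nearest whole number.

539.5 PB = 539.5 × 10^15 bytes = 539,500,000,000,000,000 bytes
1 TB = 10^12 bytes = 1,000,000,000,000 bytes
539,500,000,000,000,000 / 1,000,000,000,000 = 539,500 TB

539,500 TB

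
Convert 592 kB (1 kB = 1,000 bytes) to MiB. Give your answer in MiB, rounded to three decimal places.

0.565 MiB

592 kB × 1,000 bytes/kB = 592,000 bytes
1 MiB = 1,048,576 bytes
592,000 / 1,048,576 = 0.565 MiB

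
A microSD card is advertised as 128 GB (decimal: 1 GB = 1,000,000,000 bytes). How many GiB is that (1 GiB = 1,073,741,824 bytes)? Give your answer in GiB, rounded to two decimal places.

119.21 GiB

128 GB = 128 × 10^9 bytes = 128,000,000,000 bytes
1 GiB = 1,073,741,824 bytes
128,000,000,000 / 1,073,741,824 = 119.21 GiB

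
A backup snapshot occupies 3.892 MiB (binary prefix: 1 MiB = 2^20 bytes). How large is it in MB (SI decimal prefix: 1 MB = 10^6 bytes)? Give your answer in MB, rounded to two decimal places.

4.08 MB

3.892 MiB × 1,048,576 bytes/MiB = 4,081,057.792 bytes
1 MB = 1,000,000 bytes
4,081,057.792 / 1,000,000 = 4.08 MB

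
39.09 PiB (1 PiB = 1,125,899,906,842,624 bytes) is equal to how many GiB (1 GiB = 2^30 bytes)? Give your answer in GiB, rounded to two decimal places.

39.09 PiB × 1,125,899,906,842,624 bytes/PiB = 44,011,427,358,478,172.16 bytes
1 GiB = 2^30 bytes = 1,073,741,824 bytes
44,011,427,358,478,172.16 / 1,073,741,824 = 40,988,835.84 GiB

40,988,835.84 GiB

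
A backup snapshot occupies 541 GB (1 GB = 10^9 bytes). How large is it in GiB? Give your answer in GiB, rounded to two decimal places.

503.85 GiB

541 GB × 1,000,000,000 bytes/GB = 541,000,000,000 bytes
1 GiB = 1,073,741,824 bytes
541,000,000,000 / 1,073,741,824 = 503.85 GiB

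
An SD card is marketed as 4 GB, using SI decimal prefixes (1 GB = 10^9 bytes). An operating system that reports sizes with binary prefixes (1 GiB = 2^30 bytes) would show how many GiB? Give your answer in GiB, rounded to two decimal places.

3.73 GiB

4 GB = 4 × 10^9 bytes = 4,000,000,000 bytes
1 GiB = 1,073,741,824 bytes
4,000,000,000 / 1,073,741,824 = 3.73 GiB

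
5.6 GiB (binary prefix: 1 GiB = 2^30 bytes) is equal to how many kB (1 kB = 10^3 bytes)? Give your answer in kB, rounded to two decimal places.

6,012,954.21 kB

5.6 GiB = 5.6 × 2^30 bytes = 6,012,954,214.4 bytes
1 kB = 1,000 bytes
6,012,954,214.4 / 1,000 = 6,012,954.21 kB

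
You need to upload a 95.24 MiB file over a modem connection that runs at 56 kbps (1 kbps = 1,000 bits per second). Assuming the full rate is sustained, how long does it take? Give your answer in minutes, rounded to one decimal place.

95.24 MiB = 99,866,378.24 bytes = 798,931,025.92 bits
56 kbps = 56,000 bits/s
time = 798,931,025.92 / 56,000 = 14,266.63 s
14,266.63 s / 60 = 237.8 minutes

237.8 minutes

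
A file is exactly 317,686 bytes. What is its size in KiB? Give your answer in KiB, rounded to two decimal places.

317,686 bytes given.
1 KiB = 2^10 bytes = 1,024 bytes
317,686 / 1,024 = 310.24 KiB

310.24 KiB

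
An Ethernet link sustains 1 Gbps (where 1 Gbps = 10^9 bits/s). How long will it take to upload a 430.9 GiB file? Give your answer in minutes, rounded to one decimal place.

61.7 minutes

430.9 GiB = 462,675,351,961.6 bytes = 3,701,402,815,692.8 bits
1 Gbps = 1,000,000,000 bits/s
time = 3,701,402,815,692.8 / 1,000,000,000 = 3,701.40 s
3,701.40 s / 60 = 61.7 minutes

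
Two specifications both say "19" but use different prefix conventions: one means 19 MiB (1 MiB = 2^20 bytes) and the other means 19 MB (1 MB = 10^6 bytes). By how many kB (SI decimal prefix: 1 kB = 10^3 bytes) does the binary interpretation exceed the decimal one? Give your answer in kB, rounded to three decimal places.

922.944 kB

19 MiB = 19 × 1,048,576 = 19,922,944 bytes
19 MB = 19 × 1,000,000 = 19,000,000 bytes
difference = 922,944 bytes
922,944 / 1,000 = 922.944 kB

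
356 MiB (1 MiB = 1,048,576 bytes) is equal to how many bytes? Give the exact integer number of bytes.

356 × 1,048,576 = 373,293,056 bytes

373,293,056 bytes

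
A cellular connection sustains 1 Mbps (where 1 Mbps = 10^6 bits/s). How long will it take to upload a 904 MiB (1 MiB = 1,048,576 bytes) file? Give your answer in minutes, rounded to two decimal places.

904 MiB = 947,912,704 bytes = 7,583,301,632 bits
1 Mbps = 1,000,000 bits/s
time = 7,583,301,632 / 1,000,000 = 7,583.302 s
7,583.302 s / 60 = 126.39 minutes

126.39 minutes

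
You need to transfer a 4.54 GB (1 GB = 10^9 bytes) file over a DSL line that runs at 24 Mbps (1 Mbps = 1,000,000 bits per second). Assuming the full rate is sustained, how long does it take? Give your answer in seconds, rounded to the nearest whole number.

1,513 seconds

4.54 GB = 4,540,000,000 bytes = 36,320,000,000 bits
24 Mbps = 24,000,000 bits/s
time = 36,320,000,000 / 24,000,000 = 1,513 s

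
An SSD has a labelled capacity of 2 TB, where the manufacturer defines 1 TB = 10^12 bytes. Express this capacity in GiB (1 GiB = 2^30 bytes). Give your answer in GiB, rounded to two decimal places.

1,862.65 GiB

2 TB = 2 × 10^12 bytes = 2,000,000,000,000 bytes
1 GiB = 2^30 bytes = 1,073,741,824 bytes
2,000,000,000,000 / 1,073,741,824 = 1,862.65 GiB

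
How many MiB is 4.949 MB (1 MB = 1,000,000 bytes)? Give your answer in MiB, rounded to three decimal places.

4.720 MiB

4.949 MB = 4.949 × 10^6 bytes = 4,949,000 bytes
1 MiB = 1,048,576 bytes
4,949,000 / 1,048,576 = 4.720 MiB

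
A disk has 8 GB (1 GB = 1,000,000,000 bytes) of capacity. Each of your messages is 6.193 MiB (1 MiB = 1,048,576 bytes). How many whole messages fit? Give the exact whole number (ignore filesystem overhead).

Capacity: 8 GB = 8,000,000,000 bytes
Per item: 6.193 MiB = 6,493,831.168 bytes
⌊8,000,000,000 / 6,493,831.168⌋ = 1,231

1,231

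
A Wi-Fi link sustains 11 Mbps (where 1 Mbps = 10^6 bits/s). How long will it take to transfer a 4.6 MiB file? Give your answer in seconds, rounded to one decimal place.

3.5 seconds

4.6 MiB = 4,823,449.6 bytes = 38,587,596.8 bits
11 Mbps = 11,000,000 bits/s
time = 38,587,596.8 / 11,000,000 = 3.5 s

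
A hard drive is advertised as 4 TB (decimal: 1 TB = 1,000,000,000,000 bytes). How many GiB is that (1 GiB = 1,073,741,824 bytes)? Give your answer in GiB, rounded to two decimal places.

3,725.29 GiB

4 TB × 1,000,000,000,000 bytes/TB = 4,000,000,000,000 bytes
1 GiB = 1,073,741,824 bytes
4,000,000,000,000 / 1,073,741,824 = 3,725.29 GiB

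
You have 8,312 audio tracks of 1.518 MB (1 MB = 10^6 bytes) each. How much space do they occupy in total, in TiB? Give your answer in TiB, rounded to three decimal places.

Total = 8,312 × 1.518 MB = 12617.616 MB
= 12617.616 × 1,000,000 bytes = 12,617,616,000 bytes
1 TiB = 1,099,511,627,776 bytes
12,617,616,000 / 1,099,511,627,776 = 0.011 TiB

0.011 TiB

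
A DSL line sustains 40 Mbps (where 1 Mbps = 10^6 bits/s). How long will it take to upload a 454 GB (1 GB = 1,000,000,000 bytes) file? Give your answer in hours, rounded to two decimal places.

25.22 hours

454 GB = 454,000,000,000 bytes = 3,632,000,000,000 bits
40 Mbps = 40,000,000 bits/s
time = 3,632,000,000,000 / 40,000,000 = 90,800.0000 s
90,800.0000 s / 3600 = 25.22 hours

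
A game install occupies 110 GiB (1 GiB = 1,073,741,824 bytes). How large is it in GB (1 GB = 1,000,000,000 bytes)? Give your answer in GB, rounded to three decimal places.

118.112 GB

110 GiB = 110 × 2^30 bytes = 118,111,600,640 bytes
1 GB = 1,000,000,000 bytes
118,111,600,640 / 1,000,000,000 = 118.112 GB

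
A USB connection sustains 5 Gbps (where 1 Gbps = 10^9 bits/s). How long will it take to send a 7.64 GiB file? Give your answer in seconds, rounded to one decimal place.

13.1 seconds

7.64 GiB = 8,203,387,535.36 bytes = 65,627,100,282.88 bits
5 Gbps = 5,000,000,000 bits/s
time = 65,627,100,282.88 / 5,000,000,000 = 13.1 s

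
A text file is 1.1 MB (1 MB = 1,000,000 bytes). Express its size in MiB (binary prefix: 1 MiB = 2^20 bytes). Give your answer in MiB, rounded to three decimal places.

1.049 MiB

1.1 MB = 1.1 × 10^6 bytes = 1,100,000 bytes
1 MiB = 1,048,576 bytes
1,100,000 / 1,048,576 = 1.049 MiB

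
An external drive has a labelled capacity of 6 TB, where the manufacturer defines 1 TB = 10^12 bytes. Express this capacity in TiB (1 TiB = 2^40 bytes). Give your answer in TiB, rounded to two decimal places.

5.46 TiB

6 TB = 6 × 10^12 bytes = 6,000,000,000,000 bytes
1 TiB = 2^40 bytes = 1,099,511,627,776 bytes
6,000,000,000,000 / 1,099,511,627,776 = 5.46 TiB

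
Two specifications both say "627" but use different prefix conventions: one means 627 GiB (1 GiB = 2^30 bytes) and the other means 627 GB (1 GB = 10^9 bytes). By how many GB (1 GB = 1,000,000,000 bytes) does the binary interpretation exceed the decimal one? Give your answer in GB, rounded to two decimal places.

46.24 GB

627 GiB = 627 × 1,073,741,824 = 673,236,123,648 bytes
627 GB = 627 × 1,000,000,000 = 627,000,000,000 bytes
difference = 46,236,123,648 bytes
46,236,123,648 / 1,000,000,000 = 46.24 GB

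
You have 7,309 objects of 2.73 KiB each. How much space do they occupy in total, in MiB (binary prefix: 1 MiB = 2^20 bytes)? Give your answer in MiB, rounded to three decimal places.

Total = 7,309 × 2.73 KiB = 19953.57 KiB
= 19953.57 × 1,024 bytes = 20,432,455.68 bytes
1 MiB = 1,048,576 bytes
20,432,455.68 / 1,048,576 = 19.486 MiB

19.486 MiB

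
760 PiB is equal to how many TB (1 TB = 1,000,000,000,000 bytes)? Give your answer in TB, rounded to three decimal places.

760 PiB = 760 × 2^50 bytes = 855,683,929,200,394,240 bytes
1 TB = 10^12 bytes = 1,000,000,000,000 bytes
855,683,929,200,394,240 / 1,000,000,000,000 = 855,683.929 TB

855,683.929 TB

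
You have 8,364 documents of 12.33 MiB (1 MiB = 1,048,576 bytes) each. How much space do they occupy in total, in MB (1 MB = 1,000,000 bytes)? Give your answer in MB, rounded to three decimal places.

108,137.672 MB

Total = 8,364 × 12.33 MiB = 103128.12 MiB
= 103128.12 × 1,048,576 bytes = 108,137,671,557.12 bytes
1 MB = 1,000,000 bytes
108,137,671,557.12 / 1,000,000 = 108,137.672 MB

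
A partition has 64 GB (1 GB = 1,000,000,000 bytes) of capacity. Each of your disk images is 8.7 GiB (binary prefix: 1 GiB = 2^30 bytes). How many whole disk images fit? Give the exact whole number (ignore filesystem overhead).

6

Capacity: 64 GB = 64,000,000,000 bytes
Per item: 8.7 GiB = 9,341,553,868.8 bytes
⌊64,000,000,000 / 9,341,553,868.8⌋ = 6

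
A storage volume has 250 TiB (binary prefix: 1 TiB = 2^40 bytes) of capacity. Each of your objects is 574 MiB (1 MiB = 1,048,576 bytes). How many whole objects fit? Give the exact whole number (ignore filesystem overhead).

456,696

Capacity: 250 TiB = 274,877,906,944,000 bytes
Per item: 574 MiB = 601,882,624 bytes
⌊274,877,906,944,000 / 601,882,624⌋ = 456,696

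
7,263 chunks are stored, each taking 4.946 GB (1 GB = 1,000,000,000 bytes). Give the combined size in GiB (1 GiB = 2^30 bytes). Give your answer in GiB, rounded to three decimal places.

33,455.713 GiB

Total = 7,263 × 4.946 GB = 35922.798 GB
= 35922.798 × 1,000,000,000 bytes = 35,922,798,000,000 bytes
1 GiB = 1,073,741,824 bytes
35,922,798,000,000 / 1,073,741,824 = 33,455.713 GiB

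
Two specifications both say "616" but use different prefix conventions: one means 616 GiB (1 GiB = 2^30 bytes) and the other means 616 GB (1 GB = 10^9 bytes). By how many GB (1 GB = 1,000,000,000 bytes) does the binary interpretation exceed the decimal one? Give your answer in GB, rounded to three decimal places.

45.425 GB

616 GiB = 616 × 1,073,741,824 = 661,424,963,584 bytes
616 GB = 616 × 1,000,000,000 = 616,000,000,000 bytes
difference = 45,424,963,584 bytes
45,424,963,584 / 1,000,000,000 = 45.425 GB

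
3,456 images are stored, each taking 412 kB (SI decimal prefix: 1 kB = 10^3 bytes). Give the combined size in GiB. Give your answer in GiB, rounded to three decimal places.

1.326 GiB

Total = 3,456 × 412 kB = 1,423,872 kB
= 1,423,872 × 1,000 bytes = 1,423,872,000 bytes
1 GiB = 1,073,741,824 bytes
1,423,872,000 / 1,073,741,824 = 1.326 GiB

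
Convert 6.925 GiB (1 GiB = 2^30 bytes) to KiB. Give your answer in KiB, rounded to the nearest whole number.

7,261,389 KiB

6.925 GiB = 6.925 × 2^30 bytes = 7,435,662,131.2 bytes
1 KiB = 2^10 bytes = 1,024 bytes
7,435,662,131.2 / 1,024 = 7,261,389 KiB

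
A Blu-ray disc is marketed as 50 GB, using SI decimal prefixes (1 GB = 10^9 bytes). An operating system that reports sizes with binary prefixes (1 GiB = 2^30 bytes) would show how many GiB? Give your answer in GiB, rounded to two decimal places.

46.57 GiB

50 GB = 50 × 10^9 bytes = 50,000,000,000 bytes
1 GiB = 2^30 bytes = 1,073,741,824 bytes
50,000,000,000 / 1,073,741,824 = 46.57 GiB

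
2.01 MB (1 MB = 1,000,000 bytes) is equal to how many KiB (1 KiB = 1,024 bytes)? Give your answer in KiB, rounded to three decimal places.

1,962.891 KiB

2.01 MB × 1,000,000 bytes/MB = 2,010,000 bytes
1 KiB = 1,024 bytes
2,010,000 / 1,024 = 1,962.891 KiB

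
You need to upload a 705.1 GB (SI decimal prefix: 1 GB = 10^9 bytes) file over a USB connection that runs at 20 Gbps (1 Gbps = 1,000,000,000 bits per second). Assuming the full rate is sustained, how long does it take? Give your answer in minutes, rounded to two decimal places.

705.1 GB = 705,100,000,000 bytes = 5,640,800,000,000 bits
20 Gbps = 20,000,000,000 bits/s
time = 5,640,800,000,000 / 20,000,000,000 = 282.040 s
282.040 s / 60 = 4.70 minutes

4.70 minutes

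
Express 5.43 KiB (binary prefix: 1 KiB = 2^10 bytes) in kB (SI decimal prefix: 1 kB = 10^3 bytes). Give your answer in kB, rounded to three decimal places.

5.560 kB

5.43 KiB × 1,024 bytes/KiB = 5,560.32 bytes
1 kB = 1,000 bytes
5,560.32 / 1,000 = 5.560 kB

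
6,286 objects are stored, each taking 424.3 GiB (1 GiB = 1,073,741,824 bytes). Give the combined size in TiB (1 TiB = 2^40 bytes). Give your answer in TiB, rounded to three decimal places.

Total = 6,286 × 424.3 GiB = 2667149.8 GiB
= 2667149.8 × 1,073,741,824 bytes = 2,863,830,291,133,235.2 bytes
1 TiB = 1,099,511,627,776 bytes
2,863,830,291,133,235.2 / 1,099,511,627,776 = 2,604.638 TiB

2,604.638 TiB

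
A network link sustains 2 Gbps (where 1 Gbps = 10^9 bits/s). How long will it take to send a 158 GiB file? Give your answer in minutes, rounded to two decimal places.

11.31 minutes

158 GiB = 169,651,208,192 bytes = 1,357,209,665,536 bits
2 Gbps = 2,000,000,000 bits/s
time = 1,357,209,665,536 / 2,000,000,000 = 678.605 s
678.605 s / 60 = 11.31 minutes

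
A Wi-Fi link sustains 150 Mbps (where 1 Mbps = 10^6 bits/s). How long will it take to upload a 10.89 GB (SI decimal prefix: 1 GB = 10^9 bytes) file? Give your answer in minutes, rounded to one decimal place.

10.89 GB = 10,890,000,000 bytes = 87,120,000,000 bits
150 Mbps = 150,000,000 bits/s
time = 87,120,000,000 / 150,000,000 = 580.80 s
580.80 s / 60 = 9.7 minutes

9.7 minutes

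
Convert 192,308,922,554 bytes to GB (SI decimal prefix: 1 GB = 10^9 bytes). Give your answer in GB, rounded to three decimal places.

192,308,922,554 bytes given.
1 GB = 1,000,000,000 bytes
192,308,922,554 / 1,000,000,000 = 192.309 GB

192.309 GB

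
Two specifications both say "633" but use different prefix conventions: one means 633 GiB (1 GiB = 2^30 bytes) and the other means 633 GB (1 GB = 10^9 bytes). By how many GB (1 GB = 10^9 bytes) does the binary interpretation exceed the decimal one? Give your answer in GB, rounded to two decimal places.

46.68 GB

633 GiB = 633 × 1,073,741,824 = 679,678,574,592 bytes
633 GB = 633 × 1,000,000,000 = 633,000,000,000 bytes
difference = 46,678,574,592 bytes
46,678,574,592 / 1,000,000,000 = 46.68 GB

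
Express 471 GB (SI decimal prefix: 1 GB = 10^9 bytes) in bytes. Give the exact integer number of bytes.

471 × 1,000,000,000 = 471,000,000,000 bytes

471,000,000,000 bytes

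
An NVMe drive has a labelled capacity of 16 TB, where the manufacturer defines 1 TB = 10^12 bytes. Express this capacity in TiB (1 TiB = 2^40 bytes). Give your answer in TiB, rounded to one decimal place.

16 TB = 16 × 10^12 bytes = 16,000,000,000,000 bytes
1 TiB = 2^40 bytes = 1,099,511,627,776 bytes
16,000,000,000,000 / 1,099,511,627,776 = 14.6 TiB

14.6 TiB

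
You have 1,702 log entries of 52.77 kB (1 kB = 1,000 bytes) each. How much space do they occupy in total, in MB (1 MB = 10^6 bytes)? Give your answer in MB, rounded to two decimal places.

89.81 MB

Total = 1,702 × 52.77 kB = 89814.54 kB
= 89814.54 × 1,000 bytes = 89,814,540 bytes
1 MB = 1,000,000 bytes
89,814,540 / 1,000,000 = 89.81 MB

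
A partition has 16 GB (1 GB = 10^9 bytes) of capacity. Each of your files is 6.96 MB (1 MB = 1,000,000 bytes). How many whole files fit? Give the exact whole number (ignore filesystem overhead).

2,298

Capacity: 16 GB = 16,000,000,000 bytes
Per item: 6.96 MB = 6,960,000 bytes
⌊16,000,000,000 / 6,960,000⌋ = 2,298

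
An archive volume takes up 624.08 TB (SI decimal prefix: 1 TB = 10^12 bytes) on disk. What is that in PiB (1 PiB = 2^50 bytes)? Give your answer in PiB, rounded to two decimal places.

624.08 TB × 1,000,000,000,000 bytes/TB = 624,080,000,000,000 bytes
1 PiB = 2^50 bytes = 1,125,899,906,842,624 bytes
624,080,000,000,000 / 1,125,899,906,842,624 = 0.55 PiB

0.55 PiB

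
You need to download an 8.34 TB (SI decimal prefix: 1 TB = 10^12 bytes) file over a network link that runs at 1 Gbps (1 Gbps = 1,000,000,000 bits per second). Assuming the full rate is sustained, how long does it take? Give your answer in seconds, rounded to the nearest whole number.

66,720 seconds

8.34 TB = 8,340,000,000,000 bytes = 66,720,000,000,000 bits
1 Gbps = 1,000,000,000 bits/s
time = 66,720,000,000,000 / 1,000,000,000 = 66,720 s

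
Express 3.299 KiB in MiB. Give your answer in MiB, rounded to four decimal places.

3.299 KiB × 1,024 bytes/KiB = 3,378.176 bytes
1 MiB = 1,048,576 bytes
3,378.176 / 1,048,576 = 0.0032 MiB

0.0032 MiB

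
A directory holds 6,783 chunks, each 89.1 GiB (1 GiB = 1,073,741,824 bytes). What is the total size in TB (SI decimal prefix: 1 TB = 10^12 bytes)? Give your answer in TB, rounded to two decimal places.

Total = 6,783 × 89.1 GiB = 604365.3 GiB
= 604365.3 × 1,073,741,824 bytes = 648,932,299,584,307.2 bytes
1 TB = 1,000,000,000,000 bytes
648,932,299,584,307.2 / 1,000,000,000,000 = 648.93 TB

648.93 TB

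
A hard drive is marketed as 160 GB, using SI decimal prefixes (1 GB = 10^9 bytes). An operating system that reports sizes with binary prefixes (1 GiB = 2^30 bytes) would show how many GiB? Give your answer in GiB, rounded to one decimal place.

149.0 GiB

160 GB × 1,000,000,000 bytes/GB = 160,000,000,000 bytes
1 GiB = 2^30 bytes = 1,073,741,824 bytes
160,000,000,000 / 1,073,741,824 = 149.0 GiB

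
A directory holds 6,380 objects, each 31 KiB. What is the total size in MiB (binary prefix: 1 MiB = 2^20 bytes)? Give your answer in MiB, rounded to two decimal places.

193.14 MiB

Total = 6,380 × 31 KiB = 197,780 KiB
= 197,780 × 1,024 bytes = 202,526,720 bytes
1 MiB = 1,048,576 bytes
202,526,720 / 1,048,576 = 193.14 MiB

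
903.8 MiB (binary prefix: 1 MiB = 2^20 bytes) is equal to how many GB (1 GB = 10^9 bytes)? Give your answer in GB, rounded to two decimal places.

0.95 GB

903.8 MiB = 903.8 × 2^20 bytes = 947,702,988.8 bytes
1 GB = 10^9 bytes = 1,000,000,000 bytes
947,702,988.8 / 1,000,000,000 = 0.95 GB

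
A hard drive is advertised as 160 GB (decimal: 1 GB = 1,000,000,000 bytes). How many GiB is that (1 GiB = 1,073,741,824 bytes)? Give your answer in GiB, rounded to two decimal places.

160 GB × 1,000,000,000 bytes/GB = 160,000,000,000 bytes
1 GiB = 2^30 bytes = 1,073,741,824 bytes
160,000,000,000 / 1,073,741,824 = 149.01 GiB

149.01 GiB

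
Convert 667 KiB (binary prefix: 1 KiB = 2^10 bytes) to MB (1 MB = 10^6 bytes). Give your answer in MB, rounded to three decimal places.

0.683 MB

667 KiB × 1,024 bytes/KiB = 683,008 bytes
1 MB = 10^6 bytes = 1,000,000 bytes
683,008 / 1,000,000 = 0.683 MB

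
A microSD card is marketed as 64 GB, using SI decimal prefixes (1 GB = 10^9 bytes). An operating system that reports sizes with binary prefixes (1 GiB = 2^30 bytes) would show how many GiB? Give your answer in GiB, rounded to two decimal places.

59.60 GiB

64 GB × 1,000,000,000 bytes/GB = 64,000,000,000 bytes
1 GiB = 2^30 bytes = 1,073,741,824 bytes
64,000,000,000 / 1,073,741,824 = 59.60 GiB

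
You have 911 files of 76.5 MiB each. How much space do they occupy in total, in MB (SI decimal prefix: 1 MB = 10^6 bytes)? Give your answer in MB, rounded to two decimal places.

Total = 911 × 76.5 MiB = 69691.5 MiB
= 69691.5 × 1,048,576 bytes = 73,076,834,304 bytes
1 MB = 1,000,000 bytes
73,076,834,304 / 1,000,000 = 73,076.83 MB

73,076.83 MB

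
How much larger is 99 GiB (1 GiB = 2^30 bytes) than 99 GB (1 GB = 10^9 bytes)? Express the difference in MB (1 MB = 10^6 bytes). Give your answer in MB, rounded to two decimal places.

7,300.44 MB

99 GiB = 99 × 1,073,741,824 = 106,300,440,576 bytes
99 GB = 99 × 1,000,000,000 = 99,000,000,000 bytes
difference = 7,300,440,576 bytes
7,300,440,576 / 1,000,000 = 7,300.44 MB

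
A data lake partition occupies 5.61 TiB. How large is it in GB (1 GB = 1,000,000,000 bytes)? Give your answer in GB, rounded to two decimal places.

5.61 TiB = 5.61 × 2^40 bytes = 6,168,260,231,823.36 bytes
1 GB = 10^9 bytes = 1,000,000,000 bytes
6,168,260,231,823.36 / 1,000,000,000 = 6,168.26 GB

6,168.26 GB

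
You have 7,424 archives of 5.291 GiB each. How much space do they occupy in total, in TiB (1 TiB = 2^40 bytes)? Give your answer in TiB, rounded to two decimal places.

38.36 TiB

Total = 7,424 × 5.291 GiB = 39280.384 GiB
= 39280.384 × 1,073,741,824 bytes = 42,176,991,163,580.416 bytes
1 TiB = 1,099,511,627,776 bytes
42,176,991,163,580.416 / 1,099,511,627,776 = 38.36 TiB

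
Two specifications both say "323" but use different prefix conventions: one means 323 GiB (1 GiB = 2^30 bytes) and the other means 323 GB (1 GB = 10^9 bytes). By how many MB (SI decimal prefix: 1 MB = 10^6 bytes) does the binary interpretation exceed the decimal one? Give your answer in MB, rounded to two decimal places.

23,818.61 MB

323 GiB = 323 × 1,073,741,824 = 346,818,609,152 bytes
323 GB = 323 × 1,000,000,000 = 323,000,000,000 bytes
difference = 23,818,609,152 bytes
23,818,609,152 / 1,000,000 = 23,818.61 MB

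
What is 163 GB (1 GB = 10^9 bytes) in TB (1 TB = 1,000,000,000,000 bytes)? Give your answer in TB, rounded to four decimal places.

0.1630 TB

163 GB = 163 × 10^9 bytes = 163,000,000,000 bytes
1 TB = 10^12 bytes = 1,000,000,000,000 bytes
163,000,000,000 / 1,000,000,000,000 = 0.1630 TB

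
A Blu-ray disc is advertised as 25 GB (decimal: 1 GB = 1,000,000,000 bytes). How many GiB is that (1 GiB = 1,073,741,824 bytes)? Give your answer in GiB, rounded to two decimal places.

23.28 GiB

25 GB × 1,000,000,000 bytes/GB = 25,000,000,000 bytes
1 GiB = 2^30 bytes = 1,073,741,824 bytes
25,000,000,000 / 1,073,741,824 = 23.28 GiB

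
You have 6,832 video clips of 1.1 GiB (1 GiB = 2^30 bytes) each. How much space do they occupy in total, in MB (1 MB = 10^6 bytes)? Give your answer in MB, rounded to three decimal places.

Total = 6,832 × 1.1 GiB = 7515.2 GiB
= 7515.2 × 1,073,741,824 bytes = 8,069,384,555,724.8 bytes
1 MB = 1,000,000 bytes
8,069,384,555,724.8 / 1,000,000 = 8,069,384.556 MB

8,069,384.556 MB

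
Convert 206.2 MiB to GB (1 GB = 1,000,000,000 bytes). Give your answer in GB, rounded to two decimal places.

0.22 GB

206.2 MiB × 1,048,576 bytes/MiB = 216,216,371.2 bytes
1 GB = 10^9 bytes = 1,000,000,000 bytes
216,216,371.2 / 1,000,000,000 = 0.22 GB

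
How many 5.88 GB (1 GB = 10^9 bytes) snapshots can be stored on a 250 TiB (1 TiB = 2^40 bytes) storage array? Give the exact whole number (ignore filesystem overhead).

Capacity: 250 TiB = 274,877,906,944,000 bytes
Per item: 5.88 GB = 5,880,000,000 bytes
⌊274,877,906,944,000 / 5,880,000,000⌋ = 46,747

46,747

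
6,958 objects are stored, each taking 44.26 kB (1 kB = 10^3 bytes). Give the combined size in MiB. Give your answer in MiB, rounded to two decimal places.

Total = 6,958 × 44.26 kB = 307961.08 kB
= 307961.08 × 1,000 bytes = 307,961,080 bytes
1 MiB = 1,048,576 bytes
307,961,080 / 1,048,576 = 293.69 MiB

293.69 MiB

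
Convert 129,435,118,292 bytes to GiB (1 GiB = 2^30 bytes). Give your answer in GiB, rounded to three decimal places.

120.546 GiB

129,435,118,292 bytes given.
1 GiB = 1,073,741,824 bytes
129,435,118,292 / 1,073,741,824 = 120.546 GiB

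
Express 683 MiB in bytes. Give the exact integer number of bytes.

683 × 1,048,576 = 716,177,408 bytes  (1 MiB = 2^20 bytes)

716,177,408 bytes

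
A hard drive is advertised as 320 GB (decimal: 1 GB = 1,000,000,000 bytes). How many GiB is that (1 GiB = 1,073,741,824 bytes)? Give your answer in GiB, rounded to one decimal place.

320 GB × 1,000,000,000 bytes/GB = 320,000,000,000 bytes
1 GiB = 2^30 bytes = 1,073,741,824 bytes
320,000,000,000 / 1,073,741,824 = 298.0 GiB

298.0 GiB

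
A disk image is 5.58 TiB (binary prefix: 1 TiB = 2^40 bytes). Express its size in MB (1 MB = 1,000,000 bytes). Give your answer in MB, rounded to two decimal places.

6,135,274.88 MB

5.58 TiB = 5.58 × 2^40 bytes = 6,135,274,882,990.08 bytes
1 MB = 1,000,000 bytes
6,135,274,882,990.08 / 1,000,000 = 6,135,274.88 MB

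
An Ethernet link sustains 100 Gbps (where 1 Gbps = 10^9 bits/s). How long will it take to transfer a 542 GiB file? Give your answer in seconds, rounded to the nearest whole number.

542 GiB = 581,968,068,608 bytes = 4,655,744,548,864 bits
100 Gbps = 100,000,000,000 bits/s
time = 4,655,744,548,864 / 100,000,000,000 = 47 s

47 seconds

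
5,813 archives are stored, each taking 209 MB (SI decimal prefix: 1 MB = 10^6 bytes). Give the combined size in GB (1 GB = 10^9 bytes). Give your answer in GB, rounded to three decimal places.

1,214.917 GB

Total = 5,813 × 209 MB = 1,214,917 MB
= 1,214,917 × 1,000,000 bytes = 1,214,917,000,000 bytes
1 GB = 1,000,000,000 bytes
1,214,917,000,000 / 1,000,000,000 = 1,214.917 GB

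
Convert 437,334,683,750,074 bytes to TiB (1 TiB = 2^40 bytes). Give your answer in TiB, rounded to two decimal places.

397.75 TiB

437,334,683,750,074 bytes given.
1 TiB = 1,099,511,627,776 bytes
437,334,683,750,074 / 1,099,511,627,776 = 397.75 TiB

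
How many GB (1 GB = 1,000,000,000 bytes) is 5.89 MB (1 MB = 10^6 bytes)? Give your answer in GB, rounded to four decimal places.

0.0059 GB

5.89 MB = 5.89 × 10^6 bytes = 5,890,000 bytes
1 GB = 10^9 bytes = 1,000,000,000 bytes
5,890,000 / 1,000,000,000 = 0.0059 GB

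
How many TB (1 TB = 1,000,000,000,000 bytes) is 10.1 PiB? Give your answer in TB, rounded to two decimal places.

10.1 PiB = 10.1 × 2^50 bytes = 11,371,589,059,110,502.4 bytes
1 TB = 10^12 bytes = 1,000,000,000,000 bytes
11,371,589,059,110,502.4 / 1,000,000,000,000 = 11,371.59 TB

11,371.59 TB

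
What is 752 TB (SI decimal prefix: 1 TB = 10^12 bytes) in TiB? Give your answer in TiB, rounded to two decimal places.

752 TB × 1,000,000,000,000 bytes/TB = 752,000,000,000,000 bytes
1 TiB = 1,099,511,627,776 bytes
752,000,000,000,000 / 1,099,511,627,776 = 683.94 TiB

683.94 TiB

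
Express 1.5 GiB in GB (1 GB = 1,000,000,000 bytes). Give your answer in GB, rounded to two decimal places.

1.61 GB

1.5 GiB = 1.5 × 2^30 bytes = 1,610,612,736 bytes
1 GB = 10^9 bytes = 1,000,000,000 bytes
1,610,612,736 / 1,000,000,000 = 1.61 GB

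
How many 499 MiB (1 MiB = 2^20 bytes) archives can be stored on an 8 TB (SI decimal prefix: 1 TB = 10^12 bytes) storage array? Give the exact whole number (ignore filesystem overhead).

15,289

Capacity: 8 TB = 8,000,000,000,000 bytes
Per item: 499 MiB = 523,239,424 bytes
⌊8,000,000,000,000 / 523,239,424⌋ = 15,289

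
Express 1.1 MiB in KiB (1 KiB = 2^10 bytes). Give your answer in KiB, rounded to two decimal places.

1.1 MiB = 1.1 × 2^20 bytes = 1,153,433.6 bytes
1 KiB = 2^10 bytes = 1,024 bytes
1,153,433.6 / 1,024 = 1,126.40 KiB

1,126.40 KiB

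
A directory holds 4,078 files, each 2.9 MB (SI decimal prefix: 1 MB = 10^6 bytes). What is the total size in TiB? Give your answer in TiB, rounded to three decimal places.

0.011 TiB

Total = 4,078 × 2.9 MB = 11826.2 MB
= 11826.2 × 1,000,000 bytes = 11,826,200,000 bytes
1 TiB = 1,099,511,627,776 bytes
11,826,200,000 / 1,099,511,627,776 = 0.011 TiB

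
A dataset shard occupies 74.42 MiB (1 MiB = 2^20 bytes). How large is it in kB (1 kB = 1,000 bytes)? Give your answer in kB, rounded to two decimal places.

78,035.03 kB

74.42 MiB × 1,048,576 bytes/MiB = 78,035,025.92 bytes
1 kB = 10^3 bytes = 1,000 bytes
78,035,025.92 / 1,000 = 78,035.03 kB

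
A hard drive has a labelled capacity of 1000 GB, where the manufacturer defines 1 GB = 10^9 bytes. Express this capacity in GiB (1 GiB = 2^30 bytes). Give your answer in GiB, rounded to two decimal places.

931.32 GiB

1000 GB × 1,000,000,000 bytes/GB = 1,000,000,000,000 bytes
1 GiB = 1,073,741,824 bytes
1,000,000,000,000 / 1,073,741,824 = 931.32 GiB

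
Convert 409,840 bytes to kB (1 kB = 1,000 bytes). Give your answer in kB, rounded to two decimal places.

409,840 bytes given.
1 kB = 1,000 bytes
409,840 / 1,000 = 409.84 kB

409.84 kB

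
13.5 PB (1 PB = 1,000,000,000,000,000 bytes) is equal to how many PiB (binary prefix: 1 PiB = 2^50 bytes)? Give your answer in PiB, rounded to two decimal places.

11.99 PiB

13.5 PB = 13.5 × 10^15 bytes = 13,500,000,000,000,000 bytes
1 PiB = 2^50 bytes = 1,125,899,906,842,624 bytes
13,500,000,000,000,000 / 1,125,899,906,842,624 = 11.99 PiB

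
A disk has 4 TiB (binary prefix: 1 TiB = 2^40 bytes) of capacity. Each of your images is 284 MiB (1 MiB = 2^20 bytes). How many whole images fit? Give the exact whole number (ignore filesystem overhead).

Capacity: 4 TiB = 4,398,046,511,104 bytes
Per item: 284 MiB = 297,795,584 bytes
⌊4,398,046,511,104 / 297,795,584⌋ = 14,768

14,768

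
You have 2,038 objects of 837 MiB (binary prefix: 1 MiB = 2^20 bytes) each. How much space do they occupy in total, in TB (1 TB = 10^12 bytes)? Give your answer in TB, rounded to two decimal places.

1.79 TB

Total = 2,038 × 837 MiB = 1,705,806 MiB
= 1,705,806 × 1,048,576 bytes = 1,788,667,232,256 bytes
1 TB = 1,000,000,000,000 bytes
1,788,667,232,256 / 1,000,000,000,000 = 1.79 TB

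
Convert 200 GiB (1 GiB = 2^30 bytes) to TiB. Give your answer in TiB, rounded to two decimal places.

0.20 TiB

200 GiB × 1,073,741,824 bytes/GiB = 214,748,364,800 bytes
1 TiB = 2^40 bytes = 1,099,511,627,776 bytes
214,748,364,800 / 1,099,511,627,776 = 0.20 TiB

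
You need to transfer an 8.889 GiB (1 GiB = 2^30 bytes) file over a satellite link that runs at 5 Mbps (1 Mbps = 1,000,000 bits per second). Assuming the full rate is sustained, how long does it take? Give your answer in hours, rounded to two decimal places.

8.889 GiB = 9,544,491,073.536 bytes = 76,355,928,588.288 bits
5 Mbps = 5,000,000 bits/s
time = 76,355,928,588.288 / 5,000,000 = 15,271.1857 s
15,271.1857 s / 3600 = 4.24 hours

4.24 hours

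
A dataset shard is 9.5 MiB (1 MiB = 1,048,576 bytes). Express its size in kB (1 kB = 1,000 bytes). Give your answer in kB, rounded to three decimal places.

9.5 MiB = 9.5 × 2^20 bytes = 9,961,472 bytes
1 kB = 10^3 bytes = 1,000 bytes
9,961,472 / 1,000 = 9,961.472 kB

9,961.472 kB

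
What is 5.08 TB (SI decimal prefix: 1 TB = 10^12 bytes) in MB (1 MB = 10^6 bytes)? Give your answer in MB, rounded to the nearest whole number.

5.08 TB = 5.08 × 10^12 bytes = 5,080,000,000,000 bytes
1 MB = 10^6 bytes = 1,000,000 bytes
5,080,000,000,000 / 1,000,000 = 5,080,000 MB

5,080,000 MB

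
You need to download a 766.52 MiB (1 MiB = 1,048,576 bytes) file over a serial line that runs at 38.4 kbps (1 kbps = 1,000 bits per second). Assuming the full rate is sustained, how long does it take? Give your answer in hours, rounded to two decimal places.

46.51 hours

766.52 MiB = 803,754,475.52 bytes = 6,430,035,804.16 bits
38.4 kbps = 38,400 bits/s
time = 6,430,035,804.16 / 38,400 = 167,448.8491 s
167,448.8491 s / 3600 = 46.51 hours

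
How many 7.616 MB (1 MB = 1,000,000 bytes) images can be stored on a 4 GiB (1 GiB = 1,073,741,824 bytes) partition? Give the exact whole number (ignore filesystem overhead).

563

Capacity: 4 GiB = 4,294,967,296 bytes
Per item: 7.616 MB = 7,616,000 bytes
⌊4,294,967,296 / 7,616,000⌋ = 563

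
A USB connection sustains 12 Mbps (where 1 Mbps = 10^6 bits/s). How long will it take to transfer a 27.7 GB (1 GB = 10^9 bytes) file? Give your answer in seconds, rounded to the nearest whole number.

27.7 GB = 27,700,000,000 bytes = 221,600,000,000 bits
12 Mbps = 12,000,000 bits/s
time = 221,600,000,000 / 12,000,000 = 18,467 s

18,467 seconds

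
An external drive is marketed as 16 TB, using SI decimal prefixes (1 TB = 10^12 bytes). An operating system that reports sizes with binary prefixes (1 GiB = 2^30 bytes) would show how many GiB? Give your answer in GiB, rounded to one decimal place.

14,901.2 GiB

16 TB = 16 × 10^12 bytes = 16,000,000,000,000 bytes
1 GiB = 2^30 bytes = 1,073,741,824 bytes
16,000,000,000,000 / 1,073,741,824 = 14,901.2 GiB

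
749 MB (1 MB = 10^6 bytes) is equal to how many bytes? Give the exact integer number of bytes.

749 × 1,000,000 = 749,000,000 bytes  (1 MB = 10^6 bytes)

749,000,000 bytes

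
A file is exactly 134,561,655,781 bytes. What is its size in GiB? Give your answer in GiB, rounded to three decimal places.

134,561,655,781 bytes given.
1 GiB = 2^30 bytes = 1,073,741,824 bytes
134,561,655,781 / 1,073,741,824 = 125.320 GiB

125.320 GiB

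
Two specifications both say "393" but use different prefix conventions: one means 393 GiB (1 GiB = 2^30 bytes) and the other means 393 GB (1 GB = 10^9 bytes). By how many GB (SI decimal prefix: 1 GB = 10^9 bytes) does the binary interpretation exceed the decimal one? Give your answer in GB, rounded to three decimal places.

28.981 GB

393 GiB = 393 × 1,073,741,824 = 421,980,536,832 bytes
393 GB = 393 × 1,000,000,000 = 393,000,000,000 bytes
difference = 28,980,536,832 bytes
28,980,536,832 / 1,000,000,000 = 28.981 GB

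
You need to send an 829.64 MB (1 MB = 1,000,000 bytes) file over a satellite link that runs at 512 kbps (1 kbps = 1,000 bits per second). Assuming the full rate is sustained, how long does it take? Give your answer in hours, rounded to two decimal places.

829.64 MB = 829,640,000 bytes = 6,637,120,000 bits
512 kbps = 512,000 bits/s
time = 6,637,120,000 / 512,000 = 12,963.1250 s
12,963.1250 s / 3600 = 3.60 hours

3.60 hours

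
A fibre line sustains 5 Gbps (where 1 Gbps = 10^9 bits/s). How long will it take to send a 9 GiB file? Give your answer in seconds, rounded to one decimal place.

15.5 seconds

9 GiB = 9,663,676,416 bytes = 77,309,411,328 bits
5 Gbps = 5,000,000,000 bits/s
time = 77,309,411,328 / 5,000,000,000 = 15.5 s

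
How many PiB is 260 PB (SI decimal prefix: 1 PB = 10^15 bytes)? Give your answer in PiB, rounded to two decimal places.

260 PB × 1,000,000,000,000,000 bytes/PB = 260,000,000,000,000,000 bytes
1 PiB = 1,125,899,906,842,624 bytes
260,000,000,000,000,000 / 1,125,899,906,842,624 = 230.93 PiB

230.93 PiB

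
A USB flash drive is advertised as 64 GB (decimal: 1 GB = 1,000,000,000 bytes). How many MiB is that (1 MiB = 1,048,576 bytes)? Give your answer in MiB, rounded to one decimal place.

64 GB = 64 × 10^9 bytes = 64,000,000,000 bytes
1 MiB = 2^20 bytes = 1,048,576 bytes
64,000,000,000 / 1,048,576 = 61,035.2 MiB

61,035.2 MiB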